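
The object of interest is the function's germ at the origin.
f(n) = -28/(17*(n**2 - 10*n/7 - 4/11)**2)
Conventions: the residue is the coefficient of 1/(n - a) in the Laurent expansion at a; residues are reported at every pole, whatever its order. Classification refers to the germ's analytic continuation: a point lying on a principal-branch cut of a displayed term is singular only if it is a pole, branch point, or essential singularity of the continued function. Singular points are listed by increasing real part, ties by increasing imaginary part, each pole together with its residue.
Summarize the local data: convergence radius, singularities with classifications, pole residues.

Denominator factor (n**2 - 10*n/7 - 4/11)^2: discriminant 1884/539, real irrational roots 5/7 + (1/77)*sqrt(5181) and 5/7 - (1/77)*sqrt(5181); poles of order 2, moduli 5/7 + (1/77)*sqrt(5181) and -5/7 + (1/77)*sqrt(5181).
The radius of convergence is the smallest modulus among the singular points: -5/7 + (1/77)*sqrt(5181).
The factor n**2 - 10*n/7 - 4/11 splits as (n - a)(n - a') with a = 5/7 - (1/77)*sqrt(5181), a' = 5/7 + (1/77)*sqrt(5181). At the order-2 pole a set g(n) = (n - a)^2*f(n) = [-28/17] / (n - a')^2.
Order-2 pole: residue = g'(a); g'(5/7 - (1/77)*sqrt(5181)) = -(26411/3771297)*sqrt(5181), so the residue is -(26411/3771297)*sqrt(5181).
The factor n**2 - 10*n/7 - 4/11 splits as (n - a)(n - a') with a = 5/7 + (1/77)*sqrt(5181), a' = 5/7 - (1/77)*sqrt(5181). At the order-2 pole a set g(n) = (n - a)^2*f(n) = [-28/17] / (n - a')^2.
Order-2 pole: residue = g'(a); g'(5/7 + (1/77)*sqrt(5181)) = (26411/3771297)*sqrt(5181), so the residue is (26411/3771297)*sqrt(5181).
List the singular points by increasing real part (a conjugate pair: the negative imaginary part first).

Radius of convergence at 0: -5/7 + (1/77)*sqrt(5181).
At 5/7 - (1/77)*sqrt(5181): a pole of order 2; residue -(26411/3771297)*sqrt(5181).
At 5/7 + (1/77)*sqrt(5181): a pole of order 2; residue (26411/3771297)*sqrt(5181).


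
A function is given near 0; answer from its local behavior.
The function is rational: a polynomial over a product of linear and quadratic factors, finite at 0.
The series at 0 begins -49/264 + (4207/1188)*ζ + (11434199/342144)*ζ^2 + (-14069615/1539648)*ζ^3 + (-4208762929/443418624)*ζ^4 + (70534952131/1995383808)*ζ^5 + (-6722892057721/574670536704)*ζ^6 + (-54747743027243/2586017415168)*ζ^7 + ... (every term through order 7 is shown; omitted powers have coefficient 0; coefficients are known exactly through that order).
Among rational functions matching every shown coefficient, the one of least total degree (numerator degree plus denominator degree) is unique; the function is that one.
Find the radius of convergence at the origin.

No rational of total degree below 5 reproduces all 8 coefficients; solving the [2/3] Pade equations on them gives f(ζ) = (-39*ζ**2 - 4*ζ + 7/33)/((ζ - 4/3)*(ζ**2 + 5*ζ/6 + 6/7)), whose expansion matches every shown term.
Denominator factor (ζ - 4/3): pole of order 1 at 4/3, modulus 4/3.
Denominator factor (ζ**2 + 5*ζ/6 + 6/7): discriminant -689/252, complex-conjugate roots (-5/12) + ((1/84)*sqrt(4823))*i and (-5/12) - ((1/84)*sqrt(4823))*i; poles of order 1, moduli (1/7)*sqrt(42) and (1/7)*sqrt(42).
The radius of convergence is the smallest modulus among the singular points: (1/7)*sqrt(42).

The radius of convergence is (1/7)*sqrt(42).


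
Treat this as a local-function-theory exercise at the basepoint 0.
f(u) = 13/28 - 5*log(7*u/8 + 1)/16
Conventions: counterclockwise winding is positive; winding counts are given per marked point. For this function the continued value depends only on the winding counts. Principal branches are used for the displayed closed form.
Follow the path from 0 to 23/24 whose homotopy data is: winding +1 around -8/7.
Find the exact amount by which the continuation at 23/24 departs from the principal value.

The rational part is single-valued and drops out of the difference; each branch term changes only by its own monodromy.
(-5/16)*log(1 - u/(-8/7)): each positive loop around -8/7 adds 2*pi*i to the log, so winding +1 contributes (-5/16)*(1)*2*pi*i = -(5/8)*pi*i.
Summing the contributions at u = 23/24 gives -(5/8)*pi*i.

Continued minus principal equals -(5/8)*pi*i.


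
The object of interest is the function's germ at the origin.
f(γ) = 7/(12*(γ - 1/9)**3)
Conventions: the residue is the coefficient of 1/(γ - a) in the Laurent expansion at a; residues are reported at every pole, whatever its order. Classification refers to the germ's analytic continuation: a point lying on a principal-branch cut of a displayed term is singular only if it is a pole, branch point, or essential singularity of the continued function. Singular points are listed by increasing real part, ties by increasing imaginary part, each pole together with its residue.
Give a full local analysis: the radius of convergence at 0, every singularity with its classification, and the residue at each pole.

Radius of convergence at 0: 1/9.
At 1/9: a pole of order 3; residue 0.

Denominator factor (γ - 1/9)^3: pole of order 3 at 1/9, modulus 1/9.
The radius of convergence is the smallest modulus among the singular points: 1/9.
At the order-3 pole 1/9 set g(γ) = (γ - (1/9))^3*f(γ) = 7/12.
Order-3 pole: residue = g''(a)/2; g''(1/9) = 0, so the residue is 0.


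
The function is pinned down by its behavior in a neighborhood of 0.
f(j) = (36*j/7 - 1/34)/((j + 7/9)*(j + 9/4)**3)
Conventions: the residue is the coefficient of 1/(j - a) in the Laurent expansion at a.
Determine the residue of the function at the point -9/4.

At the order-3 pole -9/4 set g(j) = (j - (-9/4))^3*f(j) = (36*j/7 - 1/34)/(j + 7/9).
Order-3 pole: residue = g''(a)/2; g''(-9/4) = 6391872/2530909, so the residue is 3195936/2530909.

The residue is 3195936/2530909.


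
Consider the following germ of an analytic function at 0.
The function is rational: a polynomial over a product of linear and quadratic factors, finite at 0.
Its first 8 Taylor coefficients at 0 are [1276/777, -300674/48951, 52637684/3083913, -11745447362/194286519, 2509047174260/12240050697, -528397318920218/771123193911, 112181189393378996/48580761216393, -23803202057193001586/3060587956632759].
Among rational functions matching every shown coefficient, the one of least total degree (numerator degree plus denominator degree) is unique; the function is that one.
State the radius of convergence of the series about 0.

No rational of total degree below 5 reproduces all 8 coefficients; solving the [1/4] Pade equations on them gives f(h) = (25*h/18 - 29/37)/((h**2 - 5*h/3 - 7/12)*(h**2 - 8*h/11 + 9/11)), whose expansion matches every shown term.
Denominator factor (h**2 - 8*h/11 + 9/11): discriminant -332/121, complex-conjugate roots (4/11) + ((1/11)*sqrt(83))*i and (4/11) - ((1/11)*sqrt(83))*i; poles of order 1, moduli (3/11)*sqrt(11) and (3/11)*sqrt(11).
Denominator factor (h**2 - 5*h/3 - 7/12): discriminant 46/9, real irrational roots 5/6 + (1/6)*sqrt(46) and 5/6 - (1/6)*sqrt(46); poles of order 1, moduli 5/6 + (1/6)*sqrt(46) and -5/6 + (1/6)*sqrt(46).
The radius of convergence is the smallest modulus among the singular points: -5/6 + (1/6)*sqrt(46).

The radius of convergence is -5/6 + (1/6)*sqrt(46).


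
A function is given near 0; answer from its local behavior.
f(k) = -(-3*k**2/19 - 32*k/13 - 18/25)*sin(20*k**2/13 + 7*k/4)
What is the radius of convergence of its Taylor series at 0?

The radius of convergence is infinite.

The factor -sin(20*k**2/13 + 7*k/4) is entire and contributes no finite singular point.
The polynomial part has no poles.
No finite singular points: the Taylor series at 0 converges everywhere.


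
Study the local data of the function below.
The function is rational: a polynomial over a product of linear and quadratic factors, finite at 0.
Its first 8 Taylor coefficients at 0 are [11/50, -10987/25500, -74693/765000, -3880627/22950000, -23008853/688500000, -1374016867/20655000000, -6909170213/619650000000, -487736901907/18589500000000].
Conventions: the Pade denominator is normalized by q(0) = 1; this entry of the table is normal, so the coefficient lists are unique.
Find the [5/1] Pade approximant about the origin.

The Pade approximant has numerator coefficients [11/50, -273138969126/583957168475, -14843549287/583957168475, -89184820404/583957168475, -2964592368/583957168475, -35575108416/583957168475]; denominator coefficients [1, -6909170213/41220506010].

Taylor coefficients needed (read off): a_0 = 11/50, a_1 = -10987/25500, a_2 = -74693/765000, a_3 = -3880627/22950000, a_4 = -23008853/688500000, a_5 = -1374016867/20655000000, a_6 = -6909170213/619650000000.
Write the denominator as Q(ε) = 1 + q1*ε. Requiring Q*f - P = O(ε^7) with deg P <= 5 kills the coefficients of ε^6..ε^6 in Q*f:
  ε^6: a_6 + q1*a_5 = 0, i.e. -6909170213/619650000000 + (-1374016867/20655000000)*q1 = 0.
Solving this linear system: q1 = -6909170213/41220506010.
The numerator is Q*f truncated at degree 5: P0 = a_0 = 11/50; P1 = a_1 + q1*a_0 = -273138969126/583957168475; P2 = a_2 + q1*a_1 = -14843549287/583957168475; P3 = a_3 + q1*a_2 = -89184820404/583957168475; P4 = a_4 + q1*a_3 = -2964592368/583957168475; P5 = a_5 + q1*a_4 = -35575108416/583957168475.


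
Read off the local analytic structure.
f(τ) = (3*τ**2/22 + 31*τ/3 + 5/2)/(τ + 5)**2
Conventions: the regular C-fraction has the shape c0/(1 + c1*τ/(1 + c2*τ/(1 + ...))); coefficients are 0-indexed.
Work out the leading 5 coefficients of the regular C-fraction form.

Taylor coefficients (expand at 0): a_0 = 1/10, a_1 = 28/75, a_2 = -122/825, a_3 = 304/6875, a_4 = -1214/103125.
c0 = a_0 = 1/10. Peel one level at a time: if S = 1 + c*τ/S' with S'(0) = 1, then c is the τ-coefficient of S and S' = c*τ/(S - 1).
S_1 = c0/f = 1 + (-56/15)*τ + (38156/2475)*τ^2 + ...; c1 = -56/15.
S_2 = c1*τ/(S_1 - 1) = 1 + (9539/2310)*τ + (22801/592900)*τ^2 + ...; c2 = 9539/2310.
S_3 = c2*τ/(S_2 - 1) = 1 + (-68403/7345030)*τ + (615627/5004588655)*τ^2 + ...; c3 = -68403/7345030.
S_4 = c3*τ/(S_3 - 1) = 1 + (126/9539)*τ + ...; c4 = 126/9539.

The regular C-fraction coefficients are [1/10, -56/15, 9539/2310, -68403/7345030, 126/9539].


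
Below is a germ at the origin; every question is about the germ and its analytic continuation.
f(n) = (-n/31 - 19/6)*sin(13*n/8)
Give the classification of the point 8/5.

There is no denominator, hence no pole anywhere.
The factor sin(13*n/8) is entire.
So the germ continues analytically to 8/5.

The point is a regular point.


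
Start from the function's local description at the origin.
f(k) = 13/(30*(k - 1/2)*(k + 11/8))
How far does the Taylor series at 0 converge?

The radius of convergence is 1/2.

Denominator factor (k + 11/8): pole of order 1 at -11/8, modulus 11/8.
Denominator factor (k - 1/2): pole of order 1 at 1/2, modulus 1/2.
The radius of convergence is the smallest modulus among the singular points: 1/2.


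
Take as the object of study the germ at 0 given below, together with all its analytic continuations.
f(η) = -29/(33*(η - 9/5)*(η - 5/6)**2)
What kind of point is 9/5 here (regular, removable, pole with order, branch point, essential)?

The denominator factor η - 9/5 vanishes at 9/5 and appears to the power 1; the numerator there equals -29/33, nonzero, and no other factor vanishes.
Hence a pole whose order is the multiplicity, 1.

The point is a pole of order 1.


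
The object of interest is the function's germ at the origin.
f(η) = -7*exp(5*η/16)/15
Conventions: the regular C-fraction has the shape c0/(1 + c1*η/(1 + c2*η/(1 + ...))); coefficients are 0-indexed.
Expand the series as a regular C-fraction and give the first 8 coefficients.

Taylor coefficients (expand at 0): a_0 = -7/15, a_1 = -7/48, a_2 = -35/1536, a_3 = -175/73728, a_4 = -875/4718592, a_5 = -875/75497472, a_6 = -4375/7247757312, a_7 = -3125/115964116992.
c0 = a_0 = -7/15. Peel one level at a time: if S = 1 + c*η/S' with S'(0) = 1, then c is the η-coefficient of S and S' = c*η/(S - 1).
S_1 = c0/f = 1 + (-5/16)*η + (25/512)*η^2 + ...; c1 = -5/16.
S_2 = c1*η/(S_1 - 1) = 1 + (5/32)*η + (25/3072)*η^2 + ...; c2 = 5/32.
S_3 = c2*η/(S_2 - 1) = 1 + (-5/96)*η + (25/9216)*η^2 + ...; c3 = -5/96.
S_4 = c3*η/(S_3 - 1) = 1 + (5/96)*η + (5/3072)*η^2 + ...; c4 = 5/96.
S_5 = c4*η/(S_4 - 1) = 1 + (-1/32)*η + (1/1024)*η^2 + ...; c5 = -1/32.
S_6 = c5*η/(S_5 - 1) = 1 + (1/32)*η + (5/7168)*η^2 + ...; c6 = 1/32.
S_7 = c6*η/(S_6 - 1) = 1 + (-5/224)*η + ...; c7 = -5/224.

The regular C-fraction coefficients are [-7/15, -5/16, 5/32, -5/96, 5/96, -1/32, 1/32, -5/224].


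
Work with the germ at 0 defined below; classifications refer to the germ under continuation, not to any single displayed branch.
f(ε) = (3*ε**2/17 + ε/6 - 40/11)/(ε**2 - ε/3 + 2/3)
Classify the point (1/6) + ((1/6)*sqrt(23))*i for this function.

The denominator factor ε**2 - ε/3 + 2/3 vanishes at (1/6) + ((1/6)*sqrt(23))*i and appears to the power 1; the numerator there equals (-25019/6732) + ((23/612)*sqrt(23))*i, nonzero, and no other factor vanishes.
Hence a pole whose order is the multiplicity, 1.

The point is a pole of order 1.


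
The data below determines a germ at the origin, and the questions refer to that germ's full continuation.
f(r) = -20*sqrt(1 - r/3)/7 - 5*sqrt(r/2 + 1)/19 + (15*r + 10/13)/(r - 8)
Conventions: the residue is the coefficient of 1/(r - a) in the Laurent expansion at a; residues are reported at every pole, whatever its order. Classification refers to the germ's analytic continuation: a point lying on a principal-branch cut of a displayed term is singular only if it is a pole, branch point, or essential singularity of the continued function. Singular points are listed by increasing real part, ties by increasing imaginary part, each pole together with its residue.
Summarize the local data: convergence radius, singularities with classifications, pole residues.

Radius of convergence at 0: 2.
At -2: an algebraic (square-root) branch point.
At 3: an algebraic (square-root) branch point.
At 8: a pole of order 1; residue 1570/13.

Denominator factor (r - 8): pole of order 1 at 8, modulus 8.
Branch term (-5/19)*sqrt(1 - r/(-2)): its argument vanishes at r = -2, a square-root branch point, modulus 2.
Branch term (-20/7)*sqrt(1 - r/(3)): its argument vanishes at r = 3, a square-root branch point, modulus 3.
The radius of convergence is the smallest modulus among the singular points: 2.
The branch terms are analytic at 8 and contribute nothing to the residue; only the rational part matters.
At the order-1 pole 8 set g(r) = (r - (8))*(rational part) = 15*r + 10/13.
Simple pole: residue = g(a) at a = 8, which is 1570/13.
List the singular points by increasing real part (a conjugate pair: the negative imaginary part first).


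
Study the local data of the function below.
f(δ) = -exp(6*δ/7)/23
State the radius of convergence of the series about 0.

The radius of convergence is infinite.

The factor exp(6*δ/7) is entire and contributes no finite singular point.
The polynomial part has no poles.
No finite singular points: the Taylor series at 0 converges everywhere.


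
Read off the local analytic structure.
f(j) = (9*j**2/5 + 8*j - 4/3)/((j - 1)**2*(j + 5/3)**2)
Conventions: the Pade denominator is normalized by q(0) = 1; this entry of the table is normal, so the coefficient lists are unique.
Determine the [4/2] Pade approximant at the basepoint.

Taylor coefficients needed (expand at 0): a_0 = -12/25, a_1 = 312/125, a_2 = 1341/625, a_3 = 14196/3125, a_4 = 15126/3125, a_5 = 520956/78125, a_6 = 2896719/390625.
Write the denominator as Q(j) = 1 + q1*j + q2*j^2. Requiring Q*f - P = O(j^7) with deg P <= 4 kills the coefficients of j^5..j^6 in Q*f:
  j^5: a_5 + q1*a_4 + q2*a_3 = 0, i.e. 520956/78125 + (15126/3125)*q1 + (14196/3125)*q2 = 0.
  j^6: a_6 + q1*a_5 + q2*a_4 = 0, i.e. 2896719/390625 + (520956/78125)*q1 + (15126/3125)*q2 = 0.
Solving this linear system: q1 = -47831129/232721455, q2 = -2906460887/2327214550.
The numerator is Q*f truncated at degree 4: P0 = a_0 = -12/25; P1 = a_1 + q1*a_0 = 3019158468/1163607275; P2 = a_2 + q1*a_1 + q2*a_0 = 12986269461/5818036375; P3 = a_3 + q1*a_2 + q2*a_1 = 5727732507/5818036375; P4 = a_4 + q1*a_3 + q2*a_2 = 14277631941/11636072750.

The Pade approximant has numerator coefficients [-12/25, 3019158468/1163607275, 12986269461/5818036375, 5727732507/5818036375, 14277631941/11636072750]; denominator coefficients [1, -47831129/232721455, -2906460887/2327214550].


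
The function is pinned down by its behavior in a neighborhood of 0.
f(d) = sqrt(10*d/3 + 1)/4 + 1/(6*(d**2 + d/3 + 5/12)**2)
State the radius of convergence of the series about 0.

Denominator factor (d**2 + d/3 + 5/12)^2: discriminant -14/9, complex-conjugate roots (-1/6) + ((1/6)*sqrt(14))*i and (-1/6) - ((1/6)*sqrt(14))*i; poles of order 2, moduli (1/6)*sqrt(15) and (1/6)*sqrt(15).
Branch term (1/4)*sqrt(1 - d/(-3/10)): its argument vanishes at d = -3/10, a square-root branch point, modulus 3/10.
The radius of convergence is the smallest modulus among the singular points: 3/10.

The radius of convergence is 3/10.


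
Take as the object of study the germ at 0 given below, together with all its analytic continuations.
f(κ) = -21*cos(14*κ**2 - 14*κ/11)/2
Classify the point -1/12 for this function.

There is no denominator, hence no pole anywhere.
The factor cos(14*κ**2 - 14*κ/11) is entire.
So the germ continues analytically to -1/12.

The point is a regular point.


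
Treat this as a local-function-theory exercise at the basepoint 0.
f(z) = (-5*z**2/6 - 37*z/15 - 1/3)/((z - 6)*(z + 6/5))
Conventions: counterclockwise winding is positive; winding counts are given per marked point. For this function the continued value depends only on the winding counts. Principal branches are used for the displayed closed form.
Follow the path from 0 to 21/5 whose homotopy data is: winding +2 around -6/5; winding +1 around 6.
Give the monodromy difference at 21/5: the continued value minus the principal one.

The function is rational, hence single-valued: continuing it around any pole returns the same value, so the difference is 0.

Continued minus principal equals 0.


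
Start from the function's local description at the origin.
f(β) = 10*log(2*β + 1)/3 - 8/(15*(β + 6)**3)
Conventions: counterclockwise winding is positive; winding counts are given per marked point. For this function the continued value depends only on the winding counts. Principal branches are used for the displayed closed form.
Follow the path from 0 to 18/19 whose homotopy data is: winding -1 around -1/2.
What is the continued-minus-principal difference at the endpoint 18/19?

The rational part is single-valued and drops out of the difference; each branch term changes only by its own monodromy.
(10/3)*log(1 - β/(-1/2)): each positive loop around -1/2 adds 2*pi*i to the log, so winding -1 contributes (10/3)*(-1)*2*pi*i = -(20/3)*pi*i.
Summing the contributions at β = 18/19 gives -(20/3)*pi*i.

Continued minus principal equals -(20/3)*pi*i.


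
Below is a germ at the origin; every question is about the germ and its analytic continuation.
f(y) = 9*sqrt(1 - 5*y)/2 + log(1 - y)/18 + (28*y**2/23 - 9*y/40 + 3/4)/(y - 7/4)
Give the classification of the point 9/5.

Denominator factors: y - 7/4 = 1/20 at y = 9/5 — none vanishes.
Branch term sqrt(1 - y/(1/5)): argument at 9/5 is -8, nonzero, so 9/5 is not its branch point (a point on a principal cut is still regular for the continued germ).
Branch term log(1 - y/(1)): argument at 9/5 is -4/5, nonzero, so 9/5 is not its branch point (a point on a principal cut is still regular for the continued germ).
So the germ continues analytically to 9/5.

The point is a regular point.


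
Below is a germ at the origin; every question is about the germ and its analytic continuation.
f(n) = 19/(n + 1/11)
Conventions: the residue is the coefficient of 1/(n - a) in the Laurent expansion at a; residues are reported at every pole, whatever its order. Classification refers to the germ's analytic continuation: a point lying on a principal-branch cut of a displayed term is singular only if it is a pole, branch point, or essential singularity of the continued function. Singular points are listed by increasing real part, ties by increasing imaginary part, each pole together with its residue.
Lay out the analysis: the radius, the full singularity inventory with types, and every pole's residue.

Denominator factor (n + 1/11): pole of order 1 at -1/11, modulus 1/11.
The radius of convergence is the smallest modulus among the singular points: 1/11.
At the order-1 pole -1/11 set g(n) = (n - (-1/11))*f(n) = 19.
Simple pole: residue = g(a) at a = -1/11, which is 19.

Radius of convergence at 0: 1/11.
At -1/11: a pole of order 1; residue 19.


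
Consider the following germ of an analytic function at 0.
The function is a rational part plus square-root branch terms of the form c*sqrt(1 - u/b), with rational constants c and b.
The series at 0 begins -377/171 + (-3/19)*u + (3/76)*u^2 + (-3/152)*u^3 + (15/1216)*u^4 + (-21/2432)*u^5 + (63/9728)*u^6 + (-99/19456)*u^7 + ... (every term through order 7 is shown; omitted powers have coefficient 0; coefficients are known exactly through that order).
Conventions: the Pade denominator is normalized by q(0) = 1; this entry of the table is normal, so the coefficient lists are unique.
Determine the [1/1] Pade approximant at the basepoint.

The Pade approximant has numerator coefficients [-377/171, -485/684]; denominator coefficients [1, 1/4].

Taylor coefficients needed (read off): a_0 = -377/171, a_1 = -3/19, a_2 = 3/76.
Write the denominator as Q(u) = 1 + q1*u. Requiring Q*f - P = O(u^3) with deg P <= 1 kills the coefficients of u^2..u^2 in Q*f:
  u^2: a_2 + q1*a_1 = 0, i.e. 3/76 + (-3/19)*q1 = 0.
Solving this linear system: q1 = 1/4.
The numerator is Q*f truncated at degree 1: P0 = a_0 = -377/171; P1 = a_1 + q1*a_0 = -485/684.


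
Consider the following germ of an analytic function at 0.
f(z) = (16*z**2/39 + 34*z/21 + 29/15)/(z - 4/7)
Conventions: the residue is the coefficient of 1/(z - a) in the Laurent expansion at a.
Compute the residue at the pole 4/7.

At the order-1 pole 4/7 set g(z) = (z - (4/7))*f(z) = 16*z**2/39 + 34*z/21 + 29/15.
Simple pole: residue = g(a) at a = 4/7, which is 9531/3185.

The residue is 9531/3185.


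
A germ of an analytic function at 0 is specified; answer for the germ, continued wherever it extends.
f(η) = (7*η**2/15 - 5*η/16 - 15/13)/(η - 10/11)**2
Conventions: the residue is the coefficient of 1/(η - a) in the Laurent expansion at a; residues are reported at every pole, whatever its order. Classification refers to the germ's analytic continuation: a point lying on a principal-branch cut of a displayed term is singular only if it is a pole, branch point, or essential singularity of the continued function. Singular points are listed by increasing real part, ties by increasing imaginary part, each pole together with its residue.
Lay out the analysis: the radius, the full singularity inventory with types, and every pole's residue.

Radius of convergence at 0: 10/11.
At 10/11: a pole of order 2; residue 283/528.

Denominator factor (η - 10/11)^2: pole of order 2 at 10/11, modulus 10/11.
The radius of convergence is the smallest modulus among the singular points: 10/11.
At the order-2 pole 10/11 set g(η) = (η - (10/11))^2*f(η) = 7*η**2/15 - 5*η/16 - 15/13.
Order-2 pole: residue = g'(a); g'(10/11) = 283/528, so the residue is 283/528.


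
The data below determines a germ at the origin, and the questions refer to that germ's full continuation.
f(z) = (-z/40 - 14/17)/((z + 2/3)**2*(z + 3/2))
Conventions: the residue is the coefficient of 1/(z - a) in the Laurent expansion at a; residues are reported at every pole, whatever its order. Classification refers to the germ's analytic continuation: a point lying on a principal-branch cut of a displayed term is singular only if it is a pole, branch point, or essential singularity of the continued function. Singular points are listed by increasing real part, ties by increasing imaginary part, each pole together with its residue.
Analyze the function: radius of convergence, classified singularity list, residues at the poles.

Radius of convergence at 0: 2/3.
At -3/2: a pole of order 1; residue -9621/8500.
At -2/3: a pole of order 2; residue 9621/8500.

Denominator factor (z + 3/2): pole of order 1 at -3/2, modulus 3/2.
Denominator factor (z + 2/3)^2: pole of order 2 at -2/3, modulus 2/3.
The radius of convergence is the smallest modulus among the singular points: 2/3.
At the order-1 pole -3/2 set g(z) = (z - (-3/2))*f(z) = (-z/40 - 14/17)/(z + 2/3)**2.
Simple pole: residue = g(a) at a = -3/2, which is -9621/8500.
At the order-2 pole -2/3 set g(z) = (z - (-2/3))^2*f(z) = (-z/40 - 14/17)/(z + 3/2).
Order-2 pole: residue = g'(a); g'(-2/3) = 9621/8500, so the residue is 9621/8500.
List the singular points by increasing real part (a conjugate pair: the negative imaginary part first).


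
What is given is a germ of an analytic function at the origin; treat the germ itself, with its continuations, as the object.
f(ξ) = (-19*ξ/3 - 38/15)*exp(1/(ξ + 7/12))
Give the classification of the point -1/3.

The point is a regular point.

There is no denominator, hence no pole anywhere.
The essential point of exp(1/(ξ - (-7/12))) is -7/12, not -1/3.
So the germ continues analytically to -1/3.


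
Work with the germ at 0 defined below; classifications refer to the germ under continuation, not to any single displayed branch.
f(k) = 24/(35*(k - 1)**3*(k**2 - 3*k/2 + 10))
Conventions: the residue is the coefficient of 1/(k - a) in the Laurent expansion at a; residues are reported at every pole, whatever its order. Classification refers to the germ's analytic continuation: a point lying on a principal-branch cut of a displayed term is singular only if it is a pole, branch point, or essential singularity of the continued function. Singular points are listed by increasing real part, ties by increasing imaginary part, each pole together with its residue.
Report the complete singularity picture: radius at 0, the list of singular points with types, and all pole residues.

Denominator factor (k - 1)^3: pole of order 3 at 1, modulus 1.
Denominator factor (k**2 - 3*k/2 + 10): discriminant -151/4, complex-conjugate roots (3/4) + ((1/4)*sqrt(151))*i and (3/4) - ((1/4)*sqrt(151))*i; poles of order 1, moduli sqrt(10) and sqrt(10).
The radius of convergence is the smallest modulus among the singular points: 1.
The factor k**2 - 3*k/2 + 10 splits as (k - a)(k - a') with a = (3/4) - ((1/4)*sqrt(151))*i, a' = (3/4) + ((1/4)*sqrt(151))*i. At the order-1 pole a set g(k) = (k - a)*f(k) = [24/(35*(k - 1)**3)] / (k - a').
Simple pole: residue = g(a) at a = (3/4) - ((1/4)*sqrt(151))*i, which is (888/240065) + ((2712/36249815)*sqrt(151))*i.
The factor k**2 - 3*k/2 + 10 splits as (k - a)(k - a') with a = (3/4) + ((1/4)*sqrt(151))*i, a' = (3/4) - ((1/4)*sqrt(151))*i. At the order-1 pole a set g(k) = (k - a)*f(k) = [24/(35*(k - 1)**3)] / (k - a').
Simple pole: residue = g(a) at a = (3/4) + ((1/4)*sqrt(151))*i, which is (888/240065) - ((2712/36249815)*sqrt(151))*i.
At the order-3 pole 1 set g(k) = (k - (1))^3*f(k) = 24/(35*(k**2 - 3*k/2 + 10)).
Order-3 pole: residue = g''(a)/2; g''(1) = -3552/240065, so the residue is -1776/240065.
List the singular points by increasing real part (a conjugate pair: the negative imaginary part first).

Radius of convergence at 0: 1.
At (3/4) - ((1/4)*sqrt(151))*i: a pole of order 1; residue (888/240065) + ((2712/36249815)*sqrt(151))*i.
At (3/4) + ((1/4)*sqrt(151))*i: a pole of order 1; residue (888/240065) - ((2712/36249815)*sqrt(151))*i.
At 1: a pole of order 3; residue -1776/240065.


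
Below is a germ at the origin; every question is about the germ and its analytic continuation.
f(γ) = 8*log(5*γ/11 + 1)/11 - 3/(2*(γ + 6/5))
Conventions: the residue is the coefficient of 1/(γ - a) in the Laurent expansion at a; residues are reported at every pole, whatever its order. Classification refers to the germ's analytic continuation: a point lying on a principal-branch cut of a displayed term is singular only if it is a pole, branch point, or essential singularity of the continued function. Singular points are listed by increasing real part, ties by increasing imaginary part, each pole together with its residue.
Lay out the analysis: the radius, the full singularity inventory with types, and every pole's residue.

Denominator factor (γ + 6/5): pole of order 1 at -6/5, modulus 6/5.
Branch term (8/11)*log(1 - γ/(-11/5)): its argument vanishes at γ = -11/5, a logarithmic branch point, modulus 11/5.
The radius of convergence is the smallest modulus among the singular points: 6/5.
The branch term is analytic at -6/5 and contributes nothing to the residue; only the rational part matters.
At the order-1 pole -6/5 set g(γ) = (γ - (-6/5))*(rational part) = -3/2.
Simple pole: residue = g(a) at a = -6/5, which is -3/2.
List the singular points by increasing real part (a conjugate pair: the negative imaginary part first).

Radius of convergence at 0: 6/5.
At -11/5: a logarithmic branch point.
At -6/5: a pole of order 1; residue -3/2.


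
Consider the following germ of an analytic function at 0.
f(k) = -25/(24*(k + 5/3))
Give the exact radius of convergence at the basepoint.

The radius of convergence is 5/3.

Denominator factor (k + 5/3): pole of order 1 at -5/3, modulus 5/3.
The radius of convergence is the smallest modulus among the singular points: 5/3.


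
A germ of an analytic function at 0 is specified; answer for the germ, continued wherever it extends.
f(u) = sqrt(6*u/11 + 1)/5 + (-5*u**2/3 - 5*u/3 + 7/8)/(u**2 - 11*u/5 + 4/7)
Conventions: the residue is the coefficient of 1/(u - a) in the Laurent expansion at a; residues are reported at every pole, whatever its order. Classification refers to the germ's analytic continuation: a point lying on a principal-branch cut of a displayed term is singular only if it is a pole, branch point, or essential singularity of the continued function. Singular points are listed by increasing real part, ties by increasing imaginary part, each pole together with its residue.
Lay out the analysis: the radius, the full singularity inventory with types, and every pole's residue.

Denominator factor (u**2 - 11*u/5 + 4/7): discriminant 447/175, real irrational roots 11/10 + (1/70)*sqrt(3129) and 11/10 - (1/70)*sqrt(3129); poles of order 1, moduli 11/10 + (1/70)*sqrt(3129) and 11/10 - (1/70)*sqrt(3129).
Branch term (1/5)*sqrt(1 - u/(-11/6)): its argument vanishes at u = -11/6, a square-root branch point, modulus 11/6.
The radius of convergence is the smallest modulus among the singular points: 11/10 - (1/70)*sqrt(3129).
The branch term is analytic at 11/10 - (1/70)*sqrt(3129) and contributes nothing to the residue; only the rational part matters.
The factor u**2 - 11*u/5 + 4/7 splits as (u - a)(u - a') with a = 11/10 - (1/70)*sqrt(3129), a' = 11/10 + (1/70)*sqrt(3129). At the order-1 pole a set g(u) = (u - a)*(rational part) = [-5*u**2/3 - 5*u/3 + 7/8] / (u - a').
Simple pole: residue = g(a) at a = 11/10 - (1/70)*sqrt(3129), which is -8/3 + (377/8344)*sqrt(3129).
The branch term is analytic at 11/10 + (1/70)*sqrt(3129) and contributes nothing to the residue; only the rational part matters.
The factor u**2 - 11*u/5 + 4/7 splits as (u - a)(u - a') with a = 11/10 + (1/70)*sqrt(3129), a' = 11/10 - (1/70)*sqrt(3129). At the order-1 pole a set g(u) = (u - a)*(rational part) = [-5*u**2/3 - 5*u/3 + 7/8] / (u - a').
Simple pole: residue = g(a) at a = 11/10 + (1/70)*sqrt(3129), which is -8/3 - (377/8344)*sqrt(3129).
List the singular points by increasing real part (a conjugate pair: the negative imaginary part first).

Radius of convergence at 0: 11/10 - (1/70)*sqrt(3129).
At -11/6: an algebraic (square-root) branch point.
At 11/10 - (1/70)*sqrt(3129): a pole of order 1; residue -8/3 + (377/8344)*sqrt(3129).
At 11/10 + (1/70)*sqrt(3129): a pole of order 1; residue -8/3 - (377/8344)*sqrt(3129).


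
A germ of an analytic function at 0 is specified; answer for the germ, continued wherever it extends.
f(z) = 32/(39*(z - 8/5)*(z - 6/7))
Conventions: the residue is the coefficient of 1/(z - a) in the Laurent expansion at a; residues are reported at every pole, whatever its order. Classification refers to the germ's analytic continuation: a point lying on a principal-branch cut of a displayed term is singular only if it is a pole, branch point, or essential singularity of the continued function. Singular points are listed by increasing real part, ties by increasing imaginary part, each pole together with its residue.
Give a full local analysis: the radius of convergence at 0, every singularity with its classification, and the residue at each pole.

Radius of convergence at 0: 6/7.
At 6/7: a pole of order 1; residue -560/507.
At 8/5: a pole of order 1; residue 560/507.

Denominator factor (z - 6/7): pole of order 1 at 6/7, modulus 6/7.
Denominator factor (z - 8/5): pole of order 1 at 8/5, modulus 8/5.
The radius of convergence is the smallest modulus among the singular points: 6/7.
At the order-1 pole 6/7 set g(z) = (z - (6/7))*f(z) = 32/(39*(z - 8/5)).
Simple pole: residue = g(a) at a = 6/7, which is -560/507.
At the order-1 pole 8/5 set g(z) = (z - (8/5))*f(z) = 32/(39*(z - 6/7)).
Simple pole: residue = g(a) at a = 8/5, which is 560/507.
List the singular points by increasing real part (a conjugate pair: the negative imaginary part first).


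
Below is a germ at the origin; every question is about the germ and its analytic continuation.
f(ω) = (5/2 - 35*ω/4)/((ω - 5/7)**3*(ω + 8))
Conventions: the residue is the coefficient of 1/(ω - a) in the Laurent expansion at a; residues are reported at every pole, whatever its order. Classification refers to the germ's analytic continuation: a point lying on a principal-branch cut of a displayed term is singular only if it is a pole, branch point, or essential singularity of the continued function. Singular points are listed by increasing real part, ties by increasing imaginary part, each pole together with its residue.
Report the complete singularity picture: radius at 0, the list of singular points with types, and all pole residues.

Denominator factor (ω - 5/7)^3: pole of order 3 at 5/7, modulus 5/7.
Denominator factor (ω + 8): pole of order 1 at -8, modulus 8.
The radius of convergence is the smallest modulus among the singular points: 5/7.
At the order-1 pole -8 set g(ω) = (ω - (-8))*f(ω) = (5/2 - 35*ω/4)/(ω - 5/7)**3.
Simple pole: residue = g(a) at a = -8, which is -49735/453962.
At the order-3 pole 5/7 set g(ω) = (ω - (5/7))^3*f(ω) = (5/2 - 35*ω/4)/(ω + 8).
Order-3 pole: residue = g''(a)/2; g''(5/7) = 49735/226981, so the residue is 49735/453962.
List the singular points by increasing real part (a conjugate pair: the negative imaginary part first).

Radius of convergence at 0: 5/7.
At -8: a pole of order 1; residue -49735/453962.
At 5/7: a pole of order 3; residue 49735/453962.


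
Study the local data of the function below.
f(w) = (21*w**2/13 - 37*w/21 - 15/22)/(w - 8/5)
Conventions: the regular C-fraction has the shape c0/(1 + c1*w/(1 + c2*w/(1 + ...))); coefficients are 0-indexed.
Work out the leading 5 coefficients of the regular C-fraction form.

Taylor coefficients (expand at 0): a_0 = 75/176, a_1 = 40435/29568, a_2 = -476365/3075072, a_3 = -2381825/24600576, a_4 = -11909125/196804608.
c0 = a_0 = 75/176. Peel one level at a time: if S = 1 + c*w/S' with S'(0) = 1, then c is the w-coefficient of S and S' = c*w/(S - 1).
S_1 = c0/f = 1 + (-8087/2520)*w + (55012837/5159700)*w^2 + ...; c1 = -8087/2520.
S_2 = c1*w/(S_1 - 1) = 1 + (110025674/33116265)*w + (924338646/11052527161)*w^2 + ...; c2 = 110025674/33116265.
S_3 = c2*w/(S_2 - 1) = 1 + (-13234848795/525777687877)*w + (-5836568318595/325151727704557)*w^2 + ...; c3 = -13234848795/525777687877.
S_4 = c3*w/(S_3 - 1) = 1 + (-3566367/5001167)*w + ...; c4 = -3566367/5001167.

The regular C-fraction coefficients are [75/176, -8087/2520, 110025674/33116265, -13234848795/525777687877, -3566367/5001167].


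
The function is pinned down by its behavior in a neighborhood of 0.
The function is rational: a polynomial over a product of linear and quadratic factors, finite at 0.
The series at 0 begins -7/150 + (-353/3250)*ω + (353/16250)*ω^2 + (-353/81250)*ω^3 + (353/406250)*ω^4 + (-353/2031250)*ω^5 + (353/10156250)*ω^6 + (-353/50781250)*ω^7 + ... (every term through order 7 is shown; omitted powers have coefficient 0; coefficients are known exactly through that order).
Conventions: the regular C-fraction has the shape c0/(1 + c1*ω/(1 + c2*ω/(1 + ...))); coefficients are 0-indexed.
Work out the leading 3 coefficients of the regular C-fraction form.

Taylor coefficients (read off): a_0 = -7/150, a_1 = -353/3250, a_2 = 353/16250.
c0 = a_0 = -7/150. Peel one level at a time: if S = 1 + c*ω/S' with S'(0) = 1, then c is the ω-coefficient of S and S' = c*ω/(S - 1).
S_1 = c0/f = 1 + (-1059/455)*ω + (48714/8281)*ω^2 + ...; c1 = -1059/455.
S_2 = c1*ω/(S_1 - 1) = 1 + (230/91)*ω + ...; c2 = 230/91.

The regular C-fraction coefficients are [-7/150, -1059/455, 230/91].


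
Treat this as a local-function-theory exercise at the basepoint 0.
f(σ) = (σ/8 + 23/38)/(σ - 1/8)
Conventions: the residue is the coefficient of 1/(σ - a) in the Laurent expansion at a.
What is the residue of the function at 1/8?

The residue is 755/1216.

At the order-1 pole 1/8 set g(σ) = (σ - (1/8))*f(σ) = σ/8 + 23/38.
Simple pole: residue = g(a) at a = 1/8, which is 755/1216.


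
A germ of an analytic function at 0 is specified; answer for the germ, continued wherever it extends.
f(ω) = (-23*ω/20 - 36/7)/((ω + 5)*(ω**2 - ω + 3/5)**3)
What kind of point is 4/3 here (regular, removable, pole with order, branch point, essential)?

Denominator factors: ω + 5 = 19/3 at ω = 4/3; ω**2 - ω + 3/5 = 47/45 at ω = 4/3 — none vanishes.
So the germ continues analytically to 4/3.

The point is a regular point.


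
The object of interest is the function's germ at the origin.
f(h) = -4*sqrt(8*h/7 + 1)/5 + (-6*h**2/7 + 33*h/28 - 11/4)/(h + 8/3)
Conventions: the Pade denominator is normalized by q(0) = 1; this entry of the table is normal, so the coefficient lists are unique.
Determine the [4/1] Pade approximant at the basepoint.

Taylor coefficients needed (expand at 0): a_0 = -293/160, a_1 = 3329/8960, a_2 = -251669/501760, a_3 = 4564153/28098560, a_4 = -11200265/314703872, a_5 = -117208697/12588154880.
Write the denominator as Q(h) = 1 + q1*h. Requiring Q*f - P = O(h^6) with deg P <= 4 kills the coefficients of h^5..h^5 in Q*f:
  h^5: a_5 + q1*a_4 = 0, i.e. -117208697/12588154880 + (-11200265/314703872)*q1 = 0.
Solving this linear system: q1 = -117208697/448010600.
The numerator is Q*f truncated at degree 4: P0 = a_0 = -293/160; P1 = a_1 + q1*a_0 = 53352931059/62721484000; P2 = a_2 + q1*a_1 = -32861546343/54881298500; P3 = a_3 + q1*a_2 = 28203319364/96042272375; P4 = a_4 + q1*a_3 = -52496775696/672295906625.

The Pade approximant has numerator coefficients [-293/160, 53352931059/62721484000, -32861546343/54881298500, 28203319364/96042272375, -52496775696/672295906625]; denominator coefficients [1, -117208697/448010600].


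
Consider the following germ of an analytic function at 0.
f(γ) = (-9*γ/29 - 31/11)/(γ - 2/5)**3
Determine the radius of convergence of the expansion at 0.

Denominator factor (γ - 2/5)^3: pole of order 3 at 2/5, modulus 2/5.
The radius of convergence is the smallest modulus among the singular points: 2/5.

The radius of convergence is 2/5.


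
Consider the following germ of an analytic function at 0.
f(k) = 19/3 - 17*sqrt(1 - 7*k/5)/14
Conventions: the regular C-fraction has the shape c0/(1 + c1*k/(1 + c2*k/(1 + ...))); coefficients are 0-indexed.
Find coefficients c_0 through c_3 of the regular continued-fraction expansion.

Taylor coefficients (expand at 0): a_0 = 215/42, a_1 = 17/20, a_2 = 119/400, a_3 = 833/4000.
c0 = a_0 = 215/42. Peel one level at a time: if S = 1 + c*k/S' with S'(0) = 1, then c is the k-coefficient of S and S' = c*k/(S - 1).
S_1 = c0/f = 1 + (-357/2150)*k + (-282387/9245000)*k^2 + ...; c1 = -357/2150.
S_2 = c1*k/(S_1 - 1) = 1 + (-791/4300)*k + (-49/400)*k^2 + ...; c2 = -791/4300.
S_3 = c2*k/(S_2 - 1) = 1 + (-301/452)*k + ...; c3 = -301/452.

The regular C-fraction coefficients are [215/42, -357/2150, -791/4300, -301/452].
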